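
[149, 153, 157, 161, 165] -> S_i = 149 + 4*i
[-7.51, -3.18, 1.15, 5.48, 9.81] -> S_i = -7.51 + 4.33*i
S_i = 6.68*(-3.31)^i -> [6.68, -22.11, 73.19, -242.25, 801.84]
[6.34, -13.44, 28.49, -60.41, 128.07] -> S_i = 6.34*(-2.12)^i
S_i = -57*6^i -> [-57, -342, -2052, -12312, -73872]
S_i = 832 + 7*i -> [832, 839, 846, 853, 860]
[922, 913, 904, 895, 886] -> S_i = 922 + -9*i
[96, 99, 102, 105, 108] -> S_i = 96 + 3*i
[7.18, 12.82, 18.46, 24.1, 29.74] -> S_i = 7.18 + 5.64*i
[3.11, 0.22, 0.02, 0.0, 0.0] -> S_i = 3.11*0.07^i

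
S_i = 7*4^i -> [7, 28, 112, 448, 1792]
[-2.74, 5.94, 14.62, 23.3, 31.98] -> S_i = -2.74 + 8.68*i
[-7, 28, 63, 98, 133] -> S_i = -7 + 35*i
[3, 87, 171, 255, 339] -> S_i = 3 + 84*i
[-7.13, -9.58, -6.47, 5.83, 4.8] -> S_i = Random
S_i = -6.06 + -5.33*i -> [-6.06, -11.39, -16.72, -22.05, -27.38]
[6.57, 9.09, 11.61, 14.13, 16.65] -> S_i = 6.57 + 2.52*i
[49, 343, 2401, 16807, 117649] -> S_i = 49*7^i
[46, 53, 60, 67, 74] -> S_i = 46 + 7*i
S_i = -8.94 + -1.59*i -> [-8.94, -10.53, -12.12, -13.71, -15.3]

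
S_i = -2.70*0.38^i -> [-2.7, -1.03, -0.39, -0.15, -0.06]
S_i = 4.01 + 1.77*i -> [4.01, 5.78, 7.55, 9.32, 11.09]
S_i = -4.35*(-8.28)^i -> [-4.35, 36.02, -298.23, 2469.34, -20446.11]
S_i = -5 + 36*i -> [-5, 31, 67, 103, 139]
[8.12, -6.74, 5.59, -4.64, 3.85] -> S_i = 8.12*(-0.83)^i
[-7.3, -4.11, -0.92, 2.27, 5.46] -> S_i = -7.30 + 3.19*i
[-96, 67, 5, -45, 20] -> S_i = Random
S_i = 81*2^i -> [81, 162, 324, 648, 1296]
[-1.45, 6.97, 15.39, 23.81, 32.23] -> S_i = -1.45 + 8.42*i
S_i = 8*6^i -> [8, 48, 288, 1728, 10368]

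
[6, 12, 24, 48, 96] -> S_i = 6*2^i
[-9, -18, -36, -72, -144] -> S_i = -9*2^i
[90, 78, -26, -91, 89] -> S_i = Random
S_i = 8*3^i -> [8, 24, 72, 216, 648]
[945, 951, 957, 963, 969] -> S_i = 945 + 6*i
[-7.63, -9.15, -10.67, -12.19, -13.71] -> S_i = -7.63 + -1.52*i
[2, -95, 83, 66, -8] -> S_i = Random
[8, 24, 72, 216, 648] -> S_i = 8*3^i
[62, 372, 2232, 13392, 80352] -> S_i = 62*6^i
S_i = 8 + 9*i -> [8, 17, 26, 35, 44]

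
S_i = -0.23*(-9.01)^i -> [-0.23, 2.07, -18.67, 168.23, -1515.75]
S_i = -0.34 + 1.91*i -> [-0.34, 1.57, 3.48, 5.39, 7.3]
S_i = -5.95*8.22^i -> [-5.95, -48.91, -402.03, -3304.7, -27164.66]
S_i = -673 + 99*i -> [-673, -574, -475, -376, -277]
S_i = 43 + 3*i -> [43, 46, 49, 52, 55]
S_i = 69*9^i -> [69, 621, 5589, 50301, 452709]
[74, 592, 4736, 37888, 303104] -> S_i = 74*8^i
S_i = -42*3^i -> [-42, -126, -378, -1134, -3402]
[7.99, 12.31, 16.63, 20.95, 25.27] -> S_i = 7.99 + 4.32*i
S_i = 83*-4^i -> [83, -332, 1328, -5312, 21248]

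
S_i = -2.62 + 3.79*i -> [-2.62, 1.17, 4.96, 8.75, 12.54]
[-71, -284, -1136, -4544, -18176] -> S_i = -71*4^i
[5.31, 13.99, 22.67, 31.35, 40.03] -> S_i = 5.31 + 8.68*i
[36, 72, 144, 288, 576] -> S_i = 36*2^i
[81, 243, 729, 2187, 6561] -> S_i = 81*3^i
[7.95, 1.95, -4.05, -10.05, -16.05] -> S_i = 7.95 + -6.00*i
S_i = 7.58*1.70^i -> [7.58, 12.89, 21.91, 37.24, 63.31]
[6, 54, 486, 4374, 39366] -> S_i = 6*9^i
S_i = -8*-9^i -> [-8, 72, -648, 5832, -52488]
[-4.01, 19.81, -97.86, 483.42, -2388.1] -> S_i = -4.01*(-4.94)^i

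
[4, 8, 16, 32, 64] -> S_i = 4*2^i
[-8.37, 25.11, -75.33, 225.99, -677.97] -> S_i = -8.37*(-3.00)^i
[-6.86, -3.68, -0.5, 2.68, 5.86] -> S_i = -6.86 + 3.18*i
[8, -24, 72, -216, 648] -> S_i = 8*-3^i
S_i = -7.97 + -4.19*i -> [-7.97, -12.16, -16.35, -20.54, -24.73]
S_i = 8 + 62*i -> [8, 70, 132, 194, 256]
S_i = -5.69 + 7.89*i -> [-5.69, 2.2, 10.09, 17.98, 25.87]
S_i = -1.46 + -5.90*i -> [-1.46, -7.36, -13.26, -19.16, -25.06]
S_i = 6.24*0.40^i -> [6.24, 2.5, 1.0, 0.4, 0.16]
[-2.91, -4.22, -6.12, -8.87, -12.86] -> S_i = -2.91*1.45^i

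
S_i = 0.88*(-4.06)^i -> [0.88, -3.57, 14.51, -58.89, 239.1]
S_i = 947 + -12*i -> [947, 935, 923, 911, 899]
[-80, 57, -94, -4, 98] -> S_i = Random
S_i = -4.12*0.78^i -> [-4.12, -3.21, -2.51, -1.96, -1.53]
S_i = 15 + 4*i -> [15, 19, 23, 27, 31]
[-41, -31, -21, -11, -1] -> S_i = -41 + 10*i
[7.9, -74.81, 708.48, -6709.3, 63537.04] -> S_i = 7.90*(-9.47)^i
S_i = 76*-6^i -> [76, -456, 2736, -16416, 98496]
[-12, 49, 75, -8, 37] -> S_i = Random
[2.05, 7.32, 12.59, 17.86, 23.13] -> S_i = 2.05 + 5.27*i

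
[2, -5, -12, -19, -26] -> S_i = 2 + -7*i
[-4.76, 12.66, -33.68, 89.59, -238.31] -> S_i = -4.76*(-2.66)^i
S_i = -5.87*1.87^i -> [-5.87, -10.98, -20.53, -38.39, -71.78]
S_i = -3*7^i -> [-3, -21, -147, -1029, -7203]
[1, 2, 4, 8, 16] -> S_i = 1*2^i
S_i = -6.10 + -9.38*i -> [-6.1, -15.48, -24.86, -34.24, -43.62]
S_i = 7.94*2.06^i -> [7.94, 16.36, 33.69, 69.41, 142.98]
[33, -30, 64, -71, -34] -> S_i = Random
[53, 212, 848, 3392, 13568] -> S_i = 53*4^i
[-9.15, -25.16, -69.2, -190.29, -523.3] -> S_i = -9.15*2.75^i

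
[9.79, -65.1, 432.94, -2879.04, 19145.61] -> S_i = 9.79*(-6.65)^i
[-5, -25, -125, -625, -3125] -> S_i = -5*5^i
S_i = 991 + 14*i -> [991, 1005, 1019, 1033, 1047]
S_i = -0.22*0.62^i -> [-0.22, -0.14, -0.08, -0.05, -0.03]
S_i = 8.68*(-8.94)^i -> [8.68, -77.6, 693.74, -6202.01, 55445.95]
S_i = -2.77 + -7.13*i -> [-2.77, -9.9, -17.03, -24.16, -31.29]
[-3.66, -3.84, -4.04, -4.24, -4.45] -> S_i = -3.66*1.05^i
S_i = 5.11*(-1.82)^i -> [5.11, -9.3, 16.93, -30.81, 56.07]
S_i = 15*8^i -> [15, 120, 960, 7680, 61440]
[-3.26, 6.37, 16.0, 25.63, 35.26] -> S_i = -3.26 + 9.63*i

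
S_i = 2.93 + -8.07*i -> [2.93, -5.14, -13.21, -21.28, -29.35]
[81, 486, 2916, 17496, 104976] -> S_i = 81*6^i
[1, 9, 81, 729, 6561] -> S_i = 1*9^i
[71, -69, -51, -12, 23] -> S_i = Random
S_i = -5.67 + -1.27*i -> [-5.67, -6.94, -8.21, -9.48, -10.75]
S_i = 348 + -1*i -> [348, 347, 346, 345, 344]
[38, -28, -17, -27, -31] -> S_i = Random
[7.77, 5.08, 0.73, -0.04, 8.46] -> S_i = Random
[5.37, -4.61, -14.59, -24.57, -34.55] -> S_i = 5.37 + -9.98*i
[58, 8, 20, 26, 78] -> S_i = Random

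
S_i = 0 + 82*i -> [0, 82, 164, 246, 328]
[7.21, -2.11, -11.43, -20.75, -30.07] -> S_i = 7.21 + -9.32*i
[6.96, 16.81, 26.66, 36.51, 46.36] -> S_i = 6.96 + 9.85*i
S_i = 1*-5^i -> [1, -5, 25, -125, 625]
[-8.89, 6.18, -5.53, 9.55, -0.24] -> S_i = Random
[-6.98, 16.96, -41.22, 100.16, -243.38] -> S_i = -6.98*(-2.43)^i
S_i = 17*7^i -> [17, 119, 833, 5831, 40817]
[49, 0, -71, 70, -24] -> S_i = Random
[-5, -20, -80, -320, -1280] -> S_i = -5*4^i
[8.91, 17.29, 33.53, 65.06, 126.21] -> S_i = 8.91*1.94^i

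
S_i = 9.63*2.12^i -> [9.63, 20.42, 43.28, 91.76, 194.52]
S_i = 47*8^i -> [47, 376, 3008, 24064, 192512]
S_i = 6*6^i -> [6, 36, 216, 1296, 7776]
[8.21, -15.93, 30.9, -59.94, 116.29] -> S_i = 8.21*(-1.94)^i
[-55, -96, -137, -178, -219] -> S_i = -55 + -41*i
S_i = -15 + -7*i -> [-15, -22, -29, -36, -43]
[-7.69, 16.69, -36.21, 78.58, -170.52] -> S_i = -7.69*(-2.17)^i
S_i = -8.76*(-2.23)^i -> [-8.76, 19.53, -43.56, 97.14, -216.63]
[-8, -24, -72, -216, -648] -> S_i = -8*3^i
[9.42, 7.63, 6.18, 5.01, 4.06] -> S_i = 9.42*0.81^i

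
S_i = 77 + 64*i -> [77, 141, 205, 269, 333]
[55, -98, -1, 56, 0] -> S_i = Random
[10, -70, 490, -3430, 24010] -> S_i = 10*-7^i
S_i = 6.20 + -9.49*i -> [6.2, -3.29, -12.78, -22.27, -31.76]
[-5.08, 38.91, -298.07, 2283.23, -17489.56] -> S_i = -5.08*(-7.66)^i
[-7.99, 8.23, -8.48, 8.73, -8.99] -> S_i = -7.99*(-1.03)^i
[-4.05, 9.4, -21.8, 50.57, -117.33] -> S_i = -4.05*(-2.32)^i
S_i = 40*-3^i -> [40, -120, 360, -1080, 3240]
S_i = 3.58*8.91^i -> [3.58, 31.9, 284.21, 2532.31, 22562.84]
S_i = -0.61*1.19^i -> [-0.61, -0.73, -0.86, -1.03, -1.22]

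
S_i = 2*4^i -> [2, 8, 32, 128, 512]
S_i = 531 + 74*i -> [531, 605, 679, 753, 827]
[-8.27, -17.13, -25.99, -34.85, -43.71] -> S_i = -8.27 + -8.86*i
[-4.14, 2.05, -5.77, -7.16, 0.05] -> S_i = Random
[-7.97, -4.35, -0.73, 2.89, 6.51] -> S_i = -7.97 + 3.62*i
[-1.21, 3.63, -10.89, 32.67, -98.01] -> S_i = -1.21*(-3.00)^i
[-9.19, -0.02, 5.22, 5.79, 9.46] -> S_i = Random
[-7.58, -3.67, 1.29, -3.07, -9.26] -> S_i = Random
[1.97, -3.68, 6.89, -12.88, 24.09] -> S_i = 1.97*(-1.87)^i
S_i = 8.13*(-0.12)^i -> [8.13, -0.98, 0.12, -0.01, 0.0]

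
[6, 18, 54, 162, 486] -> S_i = 6*3^i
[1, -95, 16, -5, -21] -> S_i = Random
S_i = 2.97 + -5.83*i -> [2.97, -2.86, -8.69, -14.52, -20.35]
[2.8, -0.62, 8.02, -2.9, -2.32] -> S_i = Random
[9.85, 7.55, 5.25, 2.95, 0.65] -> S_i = 9.85 + -2.30*i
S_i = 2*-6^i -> [2, -12, 72, -432, 2592]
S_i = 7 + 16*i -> [7, 23, 39, 55, 71]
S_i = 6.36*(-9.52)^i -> [6.36, -60.55, 576.41, -5487.42, 52240.21]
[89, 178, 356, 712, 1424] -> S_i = 89*2^i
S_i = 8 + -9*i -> [8, -1, -10, -19, -28]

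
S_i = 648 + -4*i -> [648, 644, 640, 636, 632]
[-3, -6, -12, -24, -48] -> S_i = -3*2^i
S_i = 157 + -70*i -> [157, 87, 17, -53, -123]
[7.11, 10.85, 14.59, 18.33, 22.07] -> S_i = 7.11 + 3.74*i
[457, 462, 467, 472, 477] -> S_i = 457 + 5*i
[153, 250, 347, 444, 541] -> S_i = 153 + 97*i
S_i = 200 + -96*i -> [200, 104, 8, -88, -184]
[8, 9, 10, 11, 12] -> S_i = 8 + 1*i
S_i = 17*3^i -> [17, 51, 153, 459, 1377]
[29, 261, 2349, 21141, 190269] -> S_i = 29*9^i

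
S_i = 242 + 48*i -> [242, 290, 338, 386, 434]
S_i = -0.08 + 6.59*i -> [-0.08, 6.51, 13.1, 19.69, 26.28]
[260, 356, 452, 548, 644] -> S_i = 260 + 96*i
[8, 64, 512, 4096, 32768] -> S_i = 8*8^i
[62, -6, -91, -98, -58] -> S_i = Random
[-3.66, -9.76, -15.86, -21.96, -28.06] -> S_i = -3.66 + -6.10*i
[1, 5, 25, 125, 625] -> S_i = 1*5^i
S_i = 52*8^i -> [52, 416, 3328, 26624, 212992]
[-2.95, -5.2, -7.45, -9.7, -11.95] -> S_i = -2.95 + -2.25*i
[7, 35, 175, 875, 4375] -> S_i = 7*5^i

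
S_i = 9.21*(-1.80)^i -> [9.21, -16.58, 29.84, -53.71, 96.68]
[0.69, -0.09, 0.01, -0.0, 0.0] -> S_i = 0.69*(-0.13)^i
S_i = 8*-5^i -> [8, -40, 200, -1000, 5000]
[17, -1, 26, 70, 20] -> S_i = Random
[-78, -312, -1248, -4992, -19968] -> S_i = -78*4^i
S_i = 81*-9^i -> [81, -729, 6561, -59049, 531441]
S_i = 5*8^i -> [5, 40, 320, 2560, 20480]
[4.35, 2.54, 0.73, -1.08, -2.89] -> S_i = 4.35 + -1.81*i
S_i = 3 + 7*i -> [3, 10, 17, 24, 31]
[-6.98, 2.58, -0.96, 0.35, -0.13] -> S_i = -6.98*(-0.37)^i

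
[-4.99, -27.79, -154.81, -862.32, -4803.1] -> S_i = -4.99*5.57^i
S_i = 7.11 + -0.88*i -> [7.11, 6.23, 5.35, 4.47, 3.59]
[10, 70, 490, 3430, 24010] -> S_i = 10*7^i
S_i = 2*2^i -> [2, 4, 8, 16, 32]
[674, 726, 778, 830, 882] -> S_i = 674 + 52*i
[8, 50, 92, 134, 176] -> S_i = 8 + 42*i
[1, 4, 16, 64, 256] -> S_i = 1*4^i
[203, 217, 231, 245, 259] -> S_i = 203 + 14*i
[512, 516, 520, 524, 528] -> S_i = 512 + 4*i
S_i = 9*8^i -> [9, 72, 576, 4608, 36864]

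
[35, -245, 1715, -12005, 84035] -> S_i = 35*-7^i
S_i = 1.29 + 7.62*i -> [1.29, 8.91, 16.53, 24.15, 31.77]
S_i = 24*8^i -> [24, 192, 1536, 12288, 98304]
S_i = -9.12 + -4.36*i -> [-9.12, -13.48, -17.84, -22.2, -26.56]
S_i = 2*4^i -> [2, 8, 32, 128, 512]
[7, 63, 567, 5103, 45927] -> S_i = 7*9^i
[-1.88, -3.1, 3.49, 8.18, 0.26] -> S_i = Random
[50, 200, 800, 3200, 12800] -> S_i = 50*4^i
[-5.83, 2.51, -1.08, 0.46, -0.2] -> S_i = -5.83*(-0.43)^i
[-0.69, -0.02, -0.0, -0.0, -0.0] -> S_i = -0.69*0.03^i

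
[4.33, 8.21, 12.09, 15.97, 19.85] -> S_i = 4.33 + 3.88*i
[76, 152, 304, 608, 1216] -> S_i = 76*2^i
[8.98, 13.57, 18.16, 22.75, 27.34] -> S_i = 8.98 + 4.59*i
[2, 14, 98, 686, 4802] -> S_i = 2*7^i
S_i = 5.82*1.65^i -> [5.82, 9.6, 15.84, 26.14, 43.14]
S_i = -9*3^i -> [-9, -27, -81, -243, -729]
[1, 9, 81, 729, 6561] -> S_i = 1*9^i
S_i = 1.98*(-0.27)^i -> [1.98, -0.53, 0.14, -0.04, 0.01]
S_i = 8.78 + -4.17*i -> [8.78, 4.61, 0.44, -3.73, -7.9]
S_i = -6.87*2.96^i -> [-6.87, -20.34, -60.19, -178.17, -527.38]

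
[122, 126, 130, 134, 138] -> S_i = 122 + 4*i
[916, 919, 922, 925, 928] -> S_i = 916 + 3*i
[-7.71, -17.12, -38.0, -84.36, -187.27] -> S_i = -7.71*2.22^i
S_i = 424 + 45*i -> [424, 469, 514, 559, 604]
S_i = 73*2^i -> [73, 146, 292, 584, 1168]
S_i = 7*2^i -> [7, 14, 28, 56, 112]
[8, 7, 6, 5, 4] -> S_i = 8 + -1*i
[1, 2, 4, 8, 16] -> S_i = 1*2^i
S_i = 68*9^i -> [68, 612, 5508, 49572, 446148]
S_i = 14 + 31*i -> [14, 45, 76, 107, 138]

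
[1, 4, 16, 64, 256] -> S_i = 1*4^i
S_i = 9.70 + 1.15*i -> [9.7, 10.85, 12.0, 13.15, 14.3]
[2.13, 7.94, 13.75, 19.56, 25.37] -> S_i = 2.13 + 5.81*i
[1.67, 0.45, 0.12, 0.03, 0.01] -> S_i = 1.67*0.27^i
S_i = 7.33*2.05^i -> [7.33, 15.03, 30.8, 63.15, 129.46]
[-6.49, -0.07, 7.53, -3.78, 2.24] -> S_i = Random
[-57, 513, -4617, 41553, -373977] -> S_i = -57*-9^i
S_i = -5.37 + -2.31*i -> [-5.37, -7.68, -9.99, -12.3, -14.61]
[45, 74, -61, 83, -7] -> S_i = Random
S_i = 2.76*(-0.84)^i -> [2.76, -2.32, 1.95, -1.64, 1.37]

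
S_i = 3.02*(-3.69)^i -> [3.02, -11.14, 41.12, -151.74, 559.9]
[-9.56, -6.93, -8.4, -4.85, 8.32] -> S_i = Random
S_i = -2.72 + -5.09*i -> [-2.72, -7.81, -12.9, -17.99, -23.08]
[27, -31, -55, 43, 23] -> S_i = Random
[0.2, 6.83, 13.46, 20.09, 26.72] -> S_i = 0.20 + 6.63*i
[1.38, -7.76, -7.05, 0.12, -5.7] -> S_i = Random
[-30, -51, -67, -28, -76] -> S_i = Random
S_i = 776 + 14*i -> [776, 790, 804, 818, 832]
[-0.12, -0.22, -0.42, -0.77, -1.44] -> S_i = -0.12*1.86^i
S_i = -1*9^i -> [-1, -9, -81, -729, -6561]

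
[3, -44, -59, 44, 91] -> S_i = Random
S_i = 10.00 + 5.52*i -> [10.0, 15.52, 21.04, 26.56, 32.08]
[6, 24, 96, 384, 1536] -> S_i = 6*4^i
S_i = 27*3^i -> [27, 81, 243, 729, 2187]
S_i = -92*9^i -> [-92, -828, -7452, -67068, -603612]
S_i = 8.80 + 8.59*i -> [8.8, 17.39, 25.98, 34.57, 43.16]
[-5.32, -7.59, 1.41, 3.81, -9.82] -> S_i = Random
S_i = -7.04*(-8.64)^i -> [-7.04, 60.83, -525.53, 4540.61, -39230.84]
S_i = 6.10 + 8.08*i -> [6.1, 14.18, 22.26, 30.34, 38.42]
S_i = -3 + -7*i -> [-3, -10, -17, -24, -31]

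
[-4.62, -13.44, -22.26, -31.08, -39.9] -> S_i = -4.62 + -8.82*i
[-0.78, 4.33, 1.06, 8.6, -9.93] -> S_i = Random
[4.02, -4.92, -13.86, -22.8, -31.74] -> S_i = 4.02 + -8.94*i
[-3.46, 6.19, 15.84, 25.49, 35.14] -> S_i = -3.46 + 9.65*i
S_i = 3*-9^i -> [3, -27, 243, -2187, 19683]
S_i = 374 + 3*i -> [374, 377, 380, 383, 386]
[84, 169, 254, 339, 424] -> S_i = 84 + 85*i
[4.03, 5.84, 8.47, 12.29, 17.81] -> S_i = 4.03*1.45^i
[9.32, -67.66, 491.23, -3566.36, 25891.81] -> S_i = 9.32*(-7.26)^i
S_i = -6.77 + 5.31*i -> [-6.77, -1.46, 3.85, 9.16, 14.47]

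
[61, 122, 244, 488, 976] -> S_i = 61*2^i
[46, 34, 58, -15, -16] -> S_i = Random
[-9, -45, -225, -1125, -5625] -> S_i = -9*5^i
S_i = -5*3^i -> [-5, -15, -45, -135, -405]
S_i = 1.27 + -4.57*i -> [1.27, -3.3, -7.87, -12.44, -17.01]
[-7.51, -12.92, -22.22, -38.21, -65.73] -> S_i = -7.51*1.72^i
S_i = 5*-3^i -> [5, -15, 45, -135, 405]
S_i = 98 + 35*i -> [98, 133, 168, 203, 238]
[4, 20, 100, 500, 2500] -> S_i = 4*5^i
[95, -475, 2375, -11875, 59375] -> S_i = 95*-5^i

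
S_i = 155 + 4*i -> [155, 159, 163, 167, 171]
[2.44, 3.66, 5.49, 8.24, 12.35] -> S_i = 2.44*1.50^i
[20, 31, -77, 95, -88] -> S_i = Random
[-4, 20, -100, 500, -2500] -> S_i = -4*-5^i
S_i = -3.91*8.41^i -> [-3.91, -32.88, -276.55, -2325.76, -19559.63]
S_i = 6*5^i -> [6, 30, 150, 750, 3750]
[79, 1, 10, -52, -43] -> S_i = Random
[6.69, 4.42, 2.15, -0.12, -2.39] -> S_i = 6.69 + -2.27*i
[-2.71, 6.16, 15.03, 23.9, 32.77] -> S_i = -2.71 + 8.87*i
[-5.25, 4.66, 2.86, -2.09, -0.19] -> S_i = Random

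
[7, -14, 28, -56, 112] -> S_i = 7*-2^i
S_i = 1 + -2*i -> [1, -1, -3, -5, -7]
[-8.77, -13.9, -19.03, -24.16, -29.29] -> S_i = -8.77 + -5.13*i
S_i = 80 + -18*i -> [80, 62, 44, 26, 8]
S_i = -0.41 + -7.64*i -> [-0.41, -8.05, -15.69, -23.33, -30.97]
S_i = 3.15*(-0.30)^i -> [3.15, -0.94, 0.28, -0.09, 0.03]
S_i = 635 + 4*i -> [635, 639, 643, 647, 651]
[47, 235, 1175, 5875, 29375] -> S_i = 47*5^i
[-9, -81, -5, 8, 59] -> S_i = Random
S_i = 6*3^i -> [6, 18, 54, 162, 486]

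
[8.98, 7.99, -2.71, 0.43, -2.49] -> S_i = Random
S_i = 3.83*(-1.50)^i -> [3.83, -5.74, 8.62, -12.93, 19.39]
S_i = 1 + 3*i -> [1, 4, 7, 10, 13]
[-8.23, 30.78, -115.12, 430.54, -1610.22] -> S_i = -8.23*(-3.74)^i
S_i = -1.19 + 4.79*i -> [-1.19, 3.6, 8.39, 13.18, 17.97]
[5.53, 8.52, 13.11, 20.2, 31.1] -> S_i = 5.53*1.54^i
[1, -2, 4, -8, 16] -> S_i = 1*-2^i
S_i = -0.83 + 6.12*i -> [-0.83, 5.29, 11.41, 17.53, 23.65]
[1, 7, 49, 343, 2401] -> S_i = 1*7^i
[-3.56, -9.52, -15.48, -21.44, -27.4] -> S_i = -3.56 + -5.96*i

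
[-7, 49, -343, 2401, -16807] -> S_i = -7*-7^i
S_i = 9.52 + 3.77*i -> [9.52, 13.29, 17.06, 20.83, 24.6]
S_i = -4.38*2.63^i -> [-4.38, -11.52, -30.3, -79.68, -209.55]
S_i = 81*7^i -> [81, 567, 3969, 27783, 194481]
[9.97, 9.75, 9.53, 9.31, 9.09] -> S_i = 9.97 + -0.22*i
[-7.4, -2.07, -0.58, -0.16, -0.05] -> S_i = -7.40*0.28^i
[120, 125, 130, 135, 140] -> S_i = 120 + 5*i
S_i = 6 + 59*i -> [6, 65, 124, 183, 242]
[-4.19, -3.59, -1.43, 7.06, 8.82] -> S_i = Random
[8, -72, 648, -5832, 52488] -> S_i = 8*-9^i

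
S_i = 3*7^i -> [3, 21, 147, 1029, 7203]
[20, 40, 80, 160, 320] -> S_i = 20*2^i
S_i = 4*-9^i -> [4, -36, 324, -2916, 26244]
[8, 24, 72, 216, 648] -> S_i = 8*3^i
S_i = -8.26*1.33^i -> [-8.26, -10.99, -14.61, -19.43, -25.85]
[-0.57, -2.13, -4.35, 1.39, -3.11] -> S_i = Random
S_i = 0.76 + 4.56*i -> [0.76, 5.32, 9.88, 14.44, 19.0]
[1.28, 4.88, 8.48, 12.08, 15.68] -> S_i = 1.28 + 3.60*i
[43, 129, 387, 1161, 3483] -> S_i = 43*3^i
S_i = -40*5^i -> [-40, -200, -1000, -5000, -25000]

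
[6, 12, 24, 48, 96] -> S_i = 6*2^i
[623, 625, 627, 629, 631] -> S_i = 623 + 2*i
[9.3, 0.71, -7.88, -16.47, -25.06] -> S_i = 9.30 + -8.59*i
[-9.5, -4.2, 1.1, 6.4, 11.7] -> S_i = -9.50 + 5.30*i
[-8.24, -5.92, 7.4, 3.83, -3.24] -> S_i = Random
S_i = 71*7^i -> [71, 497, 3479, 24353, 170471]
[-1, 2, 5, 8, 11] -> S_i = -1 + 3*i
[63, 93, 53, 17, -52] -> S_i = Random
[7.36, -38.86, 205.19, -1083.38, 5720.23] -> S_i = 7.36*(-5.28)^i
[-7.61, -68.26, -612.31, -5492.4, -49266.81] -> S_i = -7.61*8.97^i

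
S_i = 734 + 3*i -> [734, 737, 740, 743, 746]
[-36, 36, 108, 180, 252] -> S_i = -36 + 72*i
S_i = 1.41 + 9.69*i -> [1.41, 11.1, 20.79, 30.48, 40.17]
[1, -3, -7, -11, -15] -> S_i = 1 + -4*i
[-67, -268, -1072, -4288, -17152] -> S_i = -67*4^i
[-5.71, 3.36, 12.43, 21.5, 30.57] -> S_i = -5.71 + 9.07*i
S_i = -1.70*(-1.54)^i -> [-1.7, 2.62, -4.03, 6.21, -9.56]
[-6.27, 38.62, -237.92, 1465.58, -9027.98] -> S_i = -6.27*(-6.16)^i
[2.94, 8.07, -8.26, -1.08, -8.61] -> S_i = Random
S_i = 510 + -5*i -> [510, 505, 500, 495, 490]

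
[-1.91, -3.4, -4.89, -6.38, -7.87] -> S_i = -1.91 + -1.49*i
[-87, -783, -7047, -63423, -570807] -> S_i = -87*9^i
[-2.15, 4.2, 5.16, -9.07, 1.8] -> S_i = Random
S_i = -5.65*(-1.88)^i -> [-5.65, 10.62, -19.97, 37.54, -70.58]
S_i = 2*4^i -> [2, 8, 32, 128, 512]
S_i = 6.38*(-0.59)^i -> [6.38, -3.76, 2.22, -1.31, 0.77]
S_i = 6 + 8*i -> [6, 14, 22, 30, 38]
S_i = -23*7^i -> [-23, -161, -1127, -7889, -55223]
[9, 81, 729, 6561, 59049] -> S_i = 9*9^i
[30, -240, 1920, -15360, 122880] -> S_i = 30*-8^i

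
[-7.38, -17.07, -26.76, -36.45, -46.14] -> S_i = -7.38 + -9.69*i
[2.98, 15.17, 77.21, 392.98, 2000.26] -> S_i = 2.98*5.09^i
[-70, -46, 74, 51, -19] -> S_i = Random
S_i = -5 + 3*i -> [-5, -2, 1, 4, 7]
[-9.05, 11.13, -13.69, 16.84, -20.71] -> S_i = -9.05*(-1.23)^i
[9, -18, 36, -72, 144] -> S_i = 9*-2^i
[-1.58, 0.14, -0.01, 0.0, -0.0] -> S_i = -1.58*(-0.09)^i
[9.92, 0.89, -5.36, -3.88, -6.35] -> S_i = Random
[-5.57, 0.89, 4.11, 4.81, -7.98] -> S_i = Random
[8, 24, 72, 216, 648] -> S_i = 8*3^i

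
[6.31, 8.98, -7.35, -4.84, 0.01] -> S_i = Random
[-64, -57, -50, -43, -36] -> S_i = -64 + 7*i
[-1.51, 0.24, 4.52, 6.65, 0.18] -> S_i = Random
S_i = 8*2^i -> [8, 16, 32, 64, 128]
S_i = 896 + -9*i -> [896, 887, 878, 869, 860]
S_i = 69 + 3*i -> [69, 72, 75, 78, 81]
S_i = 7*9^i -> [7, 63, 567, 5103, 45927]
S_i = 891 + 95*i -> [891, 986, 1081, 1176, 1271]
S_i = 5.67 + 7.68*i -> [5.67, 13.35, 21.03, 28.71, 36.39]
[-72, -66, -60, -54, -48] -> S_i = -72 + 6*i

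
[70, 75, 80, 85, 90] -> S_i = 70 + 5*i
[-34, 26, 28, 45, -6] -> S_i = Random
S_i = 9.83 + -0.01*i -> [9.83, 9.82, 9.81, 9.8, 9.79]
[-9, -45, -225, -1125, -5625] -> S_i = -9*5^i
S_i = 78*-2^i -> [78, -156, 312, -624, 1248]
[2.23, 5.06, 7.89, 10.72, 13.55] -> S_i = 2.23 + 2.83*i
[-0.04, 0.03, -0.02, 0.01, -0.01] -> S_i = -0.04*(-0.69)^i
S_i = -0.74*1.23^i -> [-0.74, -0.91, -1.12, -1.38, -1.69]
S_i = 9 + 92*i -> [9, 101, 193, 285, 377]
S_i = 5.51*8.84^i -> [5.51, 48.71, 430.58, 3806.35, 33648.11]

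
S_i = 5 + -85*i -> [5, -80, -165, -250, -335]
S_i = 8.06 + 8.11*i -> [8.06, 16.17, 24.28, 32.39, 40.5]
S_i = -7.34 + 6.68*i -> [-7.34, -0.66, 6.02, 12.7, 19.38]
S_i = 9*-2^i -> [9, -18, 36, -72, 144]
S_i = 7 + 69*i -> [7, 76, 145, 214, 283]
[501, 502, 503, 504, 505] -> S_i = 501 + 1*i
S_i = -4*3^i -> [-4, -12, -36, -108, -324]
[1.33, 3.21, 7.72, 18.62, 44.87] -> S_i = 1.33*2.41^i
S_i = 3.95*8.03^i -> [3.95, 31.72, 254.7, 2045.24, 16423.26]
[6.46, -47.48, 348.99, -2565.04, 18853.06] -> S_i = 6.46*(-7.35)^i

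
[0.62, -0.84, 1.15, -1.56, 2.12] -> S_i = 0.62*(-1.36)^i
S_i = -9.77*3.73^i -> [-9.77, -36.44, -135.93, -507.02, -1891.17]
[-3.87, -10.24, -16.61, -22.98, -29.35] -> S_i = -3.87 + -6.37*i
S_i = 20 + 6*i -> [20, 26, 32, 38, 44]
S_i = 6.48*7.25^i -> [6.48, 46.98, 340.6, 2469.39, 17903.05]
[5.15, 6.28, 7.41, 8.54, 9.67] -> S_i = 5.15 + 1.13*i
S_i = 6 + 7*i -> [6, 13, 20, 27, 34]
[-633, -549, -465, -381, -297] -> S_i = -633 + 84*i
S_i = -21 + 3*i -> [-21, -18, -15, -12, -9]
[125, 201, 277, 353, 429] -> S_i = 125 + 76*i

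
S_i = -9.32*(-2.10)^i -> [-9.32, 19.57, -41.1, 86.31, -181.26]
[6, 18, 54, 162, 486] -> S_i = 6*3^i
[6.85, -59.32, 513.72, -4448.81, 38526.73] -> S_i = 6.85*(-8.66)^i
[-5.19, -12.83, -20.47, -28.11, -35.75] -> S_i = -5.19 + -7.64*i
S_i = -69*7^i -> [-69, -483, -3381, -23667, -165669]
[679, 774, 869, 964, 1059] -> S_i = 679 + 95*i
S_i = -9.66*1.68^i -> [-9.66, -16.23, -27.26, -45.8, -76.95]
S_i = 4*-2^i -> [4, -8, 16, -32, 64]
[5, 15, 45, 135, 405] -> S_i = 5*3^i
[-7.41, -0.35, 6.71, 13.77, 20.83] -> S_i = -7.41 + 7.06*i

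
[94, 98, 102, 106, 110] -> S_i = 94 + 4*i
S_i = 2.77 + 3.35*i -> [2.77, 6.12, 9.47, 12.82, 16.17]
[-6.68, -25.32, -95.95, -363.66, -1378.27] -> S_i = -6.68*3.79^i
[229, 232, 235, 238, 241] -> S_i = 229 + 3*i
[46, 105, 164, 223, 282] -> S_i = 46 + 59*i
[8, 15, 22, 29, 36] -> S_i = 8 + 7*i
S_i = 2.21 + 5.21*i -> [2.21, 7.42, 12.63, 17.84, 23.05]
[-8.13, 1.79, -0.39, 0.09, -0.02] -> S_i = -8.13*(-0.22)^i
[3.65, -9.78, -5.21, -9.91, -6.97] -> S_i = Random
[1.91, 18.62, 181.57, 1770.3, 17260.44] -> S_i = 1.91*9.75^i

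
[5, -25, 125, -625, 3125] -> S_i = 5*-5^i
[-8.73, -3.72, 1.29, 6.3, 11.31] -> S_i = -8.73 + 5.01*i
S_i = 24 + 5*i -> [24, 29, 34, 39, 44]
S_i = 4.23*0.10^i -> [4.23, 0.42, 0.04, 0.0, 0.0]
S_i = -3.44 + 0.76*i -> [-3.44, -2.68, -1.92, -1.16, -0.4]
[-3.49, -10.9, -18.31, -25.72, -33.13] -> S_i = -3.49 + -7.41*i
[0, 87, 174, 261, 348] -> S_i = 0 + 87*i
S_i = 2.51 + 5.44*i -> [2.51, 7.95, 13.39, 18.83, 24.27]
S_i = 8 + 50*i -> [8, 58, 108, 158, 208]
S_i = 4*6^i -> [4, 24, 144, 864, 5184]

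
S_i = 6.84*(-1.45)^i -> [6.84, -9.92, 14.38, -20.85, 30.24]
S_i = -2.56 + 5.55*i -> [-2.56, 2.99, 8.54, 14.09, 19.64]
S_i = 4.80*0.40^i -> [4.8, 1.92, 0.77, 0.31, 0.12]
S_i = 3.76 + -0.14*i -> [3.76, 3.62, 3.48, 3.34, 3.2]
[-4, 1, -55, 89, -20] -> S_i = Random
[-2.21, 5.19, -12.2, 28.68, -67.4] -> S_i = -2.21*(-2.35)^i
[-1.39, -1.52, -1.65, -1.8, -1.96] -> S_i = -1.39*1.09^i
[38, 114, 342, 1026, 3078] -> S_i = 38*3^i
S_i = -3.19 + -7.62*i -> [-3.19, -10.81, -18.43, -26.05, -33.67]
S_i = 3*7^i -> [3, 21, 147, 1029, 7203]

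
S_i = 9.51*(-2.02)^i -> [9.51, -19.21, 38.8, -78.39, 158.34]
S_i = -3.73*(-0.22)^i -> [-3.73, 0.82, -0.18, 0.04, -0.01]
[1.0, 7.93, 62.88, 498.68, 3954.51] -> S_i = 1.00*7.93^i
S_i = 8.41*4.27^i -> [8.41, 35.91, 153.34, 654.76, 2795.81]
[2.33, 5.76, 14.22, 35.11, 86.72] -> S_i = 2.33*2.47^i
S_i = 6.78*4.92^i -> [6.78, 33.36, 164.12, 807.47, 3972.74]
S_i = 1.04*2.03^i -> [1.04, 2.11, 4.29, 8.7, 17.66]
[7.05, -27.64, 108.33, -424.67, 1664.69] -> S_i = 7.05*(-3.92)^i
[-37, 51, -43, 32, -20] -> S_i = Random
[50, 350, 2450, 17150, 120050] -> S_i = 50*7^i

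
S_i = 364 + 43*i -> [364, 407, 450, 493, 536]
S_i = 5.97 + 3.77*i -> [5.97, 9.74, 13.51, 17.28, 21.05]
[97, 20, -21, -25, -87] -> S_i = Random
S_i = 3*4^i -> [3, 12, 48, 192, 768]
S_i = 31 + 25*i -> [31, 56, 81, 106, 131]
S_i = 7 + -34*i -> [7, -27, -61, -95, -129]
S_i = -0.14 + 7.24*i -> [-0.14, 7.1, 14.34, 21.58, 28.82]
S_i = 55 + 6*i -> [55, 61, 67, 73, 79]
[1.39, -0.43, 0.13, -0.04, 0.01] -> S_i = 1.39*(-0.31)^i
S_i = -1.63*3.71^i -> [-1.63, -6.05, -22.44, -83.24, -308.8]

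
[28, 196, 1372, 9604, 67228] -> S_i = 28*7^i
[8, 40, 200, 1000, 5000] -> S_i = 8*5^i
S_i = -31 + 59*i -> [-31, 28, 87, 146, 205]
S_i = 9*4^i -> [9, 36, 144, 576, 2304]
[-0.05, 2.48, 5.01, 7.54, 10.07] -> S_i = -0.05 + 2.53*i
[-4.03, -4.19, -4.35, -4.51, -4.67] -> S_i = -4.03 + -0.16*i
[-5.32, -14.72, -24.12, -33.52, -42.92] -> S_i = -5.32 + -9.40*i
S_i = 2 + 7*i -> [2, 9, 16, 23, 30]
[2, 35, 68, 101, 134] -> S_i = 2 + 33*i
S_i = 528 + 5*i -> [528, 533, 538, 543, 548]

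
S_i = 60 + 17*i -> [60, 77, 94, 111, 128]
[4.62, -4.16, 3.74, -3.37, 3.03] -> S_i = 4.62*(-0.90)^i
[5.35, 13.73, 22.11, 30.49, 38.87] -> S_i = 5.35 + 8.38*i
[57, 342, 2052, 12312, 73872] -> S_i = 57*6^i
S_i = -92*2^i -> [-92, -184, -368, -736, -1472]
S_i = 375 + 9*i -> [375, 384, 393, 402, 411]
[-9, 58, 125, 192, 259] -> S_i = -9 + 67*i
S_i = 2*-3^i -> [2, -6, 18, -54, 162]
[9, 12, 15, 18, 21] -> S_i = 9 + 3*i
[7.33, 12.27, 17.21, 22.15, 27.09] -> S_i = 7.33 + 4.94*i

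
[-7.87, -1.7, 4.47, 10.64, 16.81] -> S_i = -7.87 + 6.17*i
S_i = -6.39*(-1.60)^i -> [-6.39, 10.22, -16.36, 26.17, -41.88]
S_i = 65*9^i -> [65, 585, 5265, 47385, 426465]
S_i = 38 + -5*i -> [38, 33, 28, 23, 18]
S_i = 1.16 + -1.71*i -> [1.16, -0.55, -2.26, -3.97, -5.68]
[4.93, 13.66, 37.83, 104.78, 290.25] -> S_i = 4.93*2.77^i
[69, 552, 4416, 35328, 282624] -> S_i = 69*8^i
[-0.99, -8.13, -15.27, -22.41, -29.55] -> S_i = -0.99 + -7.14*i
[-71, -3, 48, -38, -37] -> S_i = Random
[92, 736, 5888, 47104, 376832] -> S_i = 92*8^i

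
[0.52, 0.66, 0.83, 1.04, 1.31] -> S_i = 0.52*1.26^i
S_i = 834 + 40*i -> [834, 874, 914, 954, 994]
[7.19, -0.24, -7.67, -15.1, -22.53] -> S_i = 7.19 + -7.43*i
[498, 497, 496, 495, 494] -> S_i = 498 + -1*i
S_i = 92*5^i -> [92, 460, 2300, 11500, 57500]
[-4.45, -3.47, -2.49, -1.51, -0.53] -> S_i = -4.45 + 0.98*i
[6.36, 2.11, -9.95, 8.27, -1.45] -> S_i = Random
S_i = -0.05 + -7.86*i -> [-0.05, -7.91, -15.77, -23.63, -31.49]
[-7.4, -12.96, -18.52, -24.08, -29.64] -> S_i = -7.40 + -5.56*i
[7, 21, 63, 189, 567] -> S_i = 7*3^i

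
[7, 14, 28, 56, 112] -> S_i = 7*2^i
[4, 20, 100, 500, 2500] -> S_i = 4*5^i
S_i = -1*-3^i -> [-1, 3, -9, 27, -81]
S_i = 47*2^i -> [47, 94, 188, 376, 752]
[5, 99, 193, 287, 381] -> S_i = 5 + 94*i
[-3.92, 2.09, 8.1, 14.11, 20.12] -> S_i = -3.92 + 6.01*i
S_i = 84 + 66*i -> [84, 150, 216, 282, 348]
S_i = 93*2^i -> [93, 186, 372, 744, 1488]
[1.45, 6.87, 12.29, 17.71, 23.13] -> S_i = 1.45 + 5.42*i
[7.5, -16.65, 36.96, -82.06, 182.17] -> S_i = 7.50*(-2.22)^i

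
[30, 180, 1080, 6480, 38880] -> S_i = 30*6^i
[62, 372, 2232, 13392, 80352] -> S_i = 62*6^i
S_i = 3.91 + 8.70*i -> [3.91, 12.61, 21.31, 30.01, 38.71]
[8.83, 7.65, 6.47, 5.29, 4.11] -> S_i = 8.83 + -1.18*i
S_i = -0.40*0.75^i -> [-0.4, -0.3, -0.22, -0.17, -0.13]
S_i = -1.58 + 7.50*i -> [-1.58, 5.92, 13.42, 20.92, 28.42]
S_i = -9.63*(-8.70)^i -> [-9.63, 83.78, -728.89, 6341.38, -55170.04]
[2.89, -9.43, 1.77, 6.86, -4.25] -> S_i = Random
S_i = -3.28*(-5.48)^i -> [-3.28, 17.97, -98.5, 539.78, -2957.99]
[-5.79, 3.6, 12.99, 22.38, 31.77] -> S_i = -5.79 + 9.39*i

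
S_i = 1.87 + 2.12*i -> [1.87, 3.99, 6.11, 8.23, 10.35]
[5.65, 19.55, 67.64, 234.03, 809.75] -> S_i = 5.65*3.46^i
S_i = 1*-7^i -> [1, -7, 49, -343, 2401]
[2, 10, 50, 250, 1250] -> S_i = 2*5^i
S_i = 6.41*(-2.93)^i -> [6.41, -18.78, 55.03, -161.24, 472.42]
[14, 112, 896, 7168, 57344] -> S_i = 14*8^i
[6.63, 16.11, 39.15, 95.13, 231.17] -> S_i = 6.63*2.43^i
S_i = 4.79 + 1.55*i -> [4.79, 6.34, 7.89, 9.44, 10.99]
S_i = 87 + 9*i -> [87, 96, 105, 114, 123]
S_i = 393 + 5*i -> [393, 398, 403, 408, 413]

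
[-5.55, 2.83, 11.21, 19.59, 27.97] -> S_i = -5.55 + 8.38*i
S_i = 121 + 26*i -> [121, 147, 173, 199, 225]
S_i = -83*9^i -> [-83, -747, -6723, -60507, -544563]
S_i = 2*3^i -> [2, 6, 18, 54, 162]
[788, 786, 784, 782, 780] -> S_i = 788 + -2*i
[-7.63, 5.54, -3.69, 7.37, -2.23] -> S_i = Random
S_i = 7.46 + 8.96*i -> [7.46, 16.42, 25.38, 34.34, 43.3]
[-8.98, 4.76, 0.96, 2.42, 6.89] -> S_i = Random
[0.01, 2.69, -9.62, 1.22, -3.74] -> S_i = Random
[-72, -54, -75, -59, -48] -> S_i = Random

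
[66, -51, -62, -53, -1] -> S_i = Random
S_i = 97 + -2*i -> [97, 95, 93, 91, 89]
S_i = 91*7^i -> [91, 637, 4459, 31213, 218491]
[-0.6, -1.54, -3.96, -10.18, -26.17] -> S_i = -0.60*2.57^i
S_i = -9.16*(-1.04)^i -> [-9.16, 9.53, -9.91, 10.3, -10.72]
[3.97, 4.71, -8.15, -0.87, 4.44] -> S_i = Random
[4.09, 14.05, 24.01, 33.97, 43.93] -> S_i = 4.09 + 9.96*i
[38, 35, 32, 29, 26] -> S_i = 38 + -3*i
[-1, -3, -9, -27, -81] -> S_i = -1*3^i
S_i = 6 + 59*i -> [6, 65, 124, 183, 242]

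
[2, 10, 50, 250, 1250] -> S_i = 2*5^i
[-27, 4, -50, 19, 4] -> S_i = Random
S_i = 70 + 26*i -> [70, 96, 122, 148, 174]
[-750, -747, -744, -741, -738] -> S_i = -750 + 3*i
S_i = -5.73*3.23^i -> [-5.73, -18.51, -59.78, -193.09, -623.68]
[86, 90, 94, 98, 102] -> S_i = 86 + 4*i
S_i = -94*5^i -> [-94, -470, -2350, -11750, -58750]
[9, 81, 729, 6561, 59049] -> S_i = 9*9^i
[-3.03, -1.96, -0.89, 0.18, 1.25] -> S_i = -3.03 + 1.07*i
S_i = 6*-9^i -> [6, -54, 486, -4374, 39366]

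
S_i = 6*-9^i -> [6, -54, 486, -4374, 39366]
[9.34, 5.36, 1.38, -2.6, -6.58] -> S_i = 9.34 + -3.98*i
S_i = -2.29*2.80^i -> [-2.29, -6.41, -17.95, -50.27, -140.76]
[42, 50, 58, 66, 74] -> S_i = 42 + 8*i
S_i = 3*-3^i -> [3, -9, 27, -81, 243]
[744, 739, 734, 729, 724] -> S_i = 744 + -5*i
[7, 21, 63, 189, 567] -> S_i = 7*3^i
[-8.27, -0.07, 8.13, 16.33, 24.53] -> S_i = -8.27 + 8.20*i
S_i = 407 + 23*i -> [407, 430, 453, 476, 499]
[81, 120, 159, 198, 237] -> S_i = 81 + 39*i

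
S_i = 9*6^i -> [9, 54, 324, 1944, 11664]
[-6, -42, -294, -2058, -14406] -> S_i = -6*7^i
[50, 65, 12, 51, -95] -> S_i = Random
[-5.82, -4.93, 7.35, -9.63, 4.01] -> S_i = Random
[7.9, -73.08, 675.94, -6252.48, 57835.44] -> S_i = 7.90*(-9.25)^i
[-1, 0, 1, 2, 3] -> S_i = -1 + 1*i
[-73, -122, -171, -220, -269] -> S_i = -73 + -49*i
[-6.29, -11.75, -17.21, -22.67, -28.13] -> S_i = -6.29 + -5.46*i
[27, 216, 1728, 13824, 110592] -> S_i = 27*8^i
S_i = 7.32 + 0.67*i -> [7.32, 7.99, 8.66, 9.33, 10.0]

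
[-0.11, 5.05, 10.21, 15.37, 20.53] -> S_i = -0.11 + 5.16*i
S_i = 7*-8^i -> [7, -56, 448, -3584, 28672]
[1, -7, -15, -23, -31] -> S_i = 1 + -8*i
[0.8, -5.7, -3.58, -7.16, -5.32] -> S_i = Random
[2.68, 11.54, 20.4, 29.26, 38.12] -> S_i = 2.68 + 8.86*i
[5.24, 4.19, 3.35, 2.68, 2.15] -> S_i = 5.24*0.80^i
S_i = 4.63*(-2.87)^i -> [4.63, -13.29, 38.14, -109.45, 314.13]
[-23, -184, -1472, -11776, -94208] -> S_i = -23*8^i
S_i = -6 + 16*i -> [-6, 10, 26, 42, 58]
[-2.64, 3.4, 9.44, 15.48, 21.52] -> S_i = -2.64 + 6.04*i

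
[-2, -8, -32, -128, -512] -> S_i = -2*4^i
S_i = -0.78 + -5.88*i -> [-0.78, -6.66, -12.54, -18.42, -24.3]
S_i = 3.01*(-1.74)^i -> [3.01, -5.24, 9.11, -15.86, 27.59]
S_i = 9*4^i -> [9, 36, 144, 576, 2304]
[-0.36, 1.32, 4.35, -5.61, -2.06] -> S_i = Random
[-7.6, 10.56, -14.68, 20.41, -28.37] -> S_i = -7.60*(-1.39)^i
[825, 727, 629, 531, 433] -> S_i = 825 + -98*i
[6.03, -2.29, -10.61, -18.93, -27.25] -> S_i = 6.03 + -8.32*i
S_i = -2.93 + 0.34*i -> [-2.93, -2.59, -2.25, -1.91, -1.57]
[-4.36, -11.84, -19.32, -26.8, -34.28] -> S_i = -4.36 + -7.48*i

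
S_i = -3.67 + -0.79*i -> [-3.67, -4.46, -5.25, -6.04, -6.83]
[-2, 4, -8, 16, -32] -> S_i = -2*-2^i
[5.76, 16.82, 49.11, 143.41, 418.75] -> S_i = 5.76*2.92^i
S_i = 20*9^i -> [20, 180, 1620, 14580, 131220]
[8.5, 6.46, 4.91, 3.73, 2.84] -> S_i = 8.50*0.76^i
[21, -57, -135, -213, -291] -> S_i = 21 + -78*i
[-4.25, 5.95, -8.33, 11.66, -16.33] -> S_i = -4.25*(-1.40)^i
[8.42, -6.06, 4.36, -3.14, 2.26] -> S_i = 8.42*(-0.72)^i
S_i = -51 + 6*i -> [-51, -45, -39, -33, -27]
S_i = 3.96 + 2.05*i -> [3.96, 6.01, 8.06, 10.11, 12.16]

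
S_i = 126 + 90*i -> [126, 216, 306, 396, 486]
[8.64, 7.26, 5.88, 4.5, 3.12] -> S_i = 8.64 + -1.38*i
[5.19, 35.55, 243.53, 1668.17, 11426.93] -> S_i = 5.19*6.85^i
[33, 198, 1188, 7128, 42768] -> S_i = 33*6^i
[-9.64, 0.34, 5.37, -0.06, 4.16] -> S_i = Random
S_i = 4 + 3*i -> [4, 7, 10, 13, 16]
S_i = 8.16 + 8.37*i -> [8.16, 16.53, 24.9, 33.27, 41.64]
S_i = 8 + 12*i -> [8, 20, 32, 44, 56]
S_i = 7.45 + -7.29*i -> [7.45, 0.16, -7.13, -14.42, -21.71]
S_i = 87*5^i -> [87, 435, 2175, 10875, 54375]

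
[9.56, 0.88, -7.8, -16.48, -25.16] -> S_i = 9.56 + -8.68*i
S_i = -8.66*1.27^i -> [-8.66, -11.0, -13.97, -17.74, -22.53]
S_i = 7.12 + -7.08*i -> [7.12, 0.04, -7.04, -14.12, -21.2]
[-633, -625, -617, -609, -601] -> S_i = -633 + 8*i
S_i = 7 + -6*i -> [7, 1, -5, -11, -17]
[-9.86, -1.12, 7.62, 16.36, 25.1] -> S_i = -9.86 + 8.74*i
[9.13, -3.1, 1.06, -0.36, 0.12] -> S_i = 9.13*(-0.34)^i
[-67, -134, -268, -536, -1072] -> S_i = -67*2^i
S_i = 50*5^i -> [50, 250, 1250, 6250, 31250]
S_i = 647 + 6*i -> [647, 653, 659, 665, 671]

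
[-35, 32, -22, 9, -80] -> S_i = Random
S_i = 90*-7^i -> [90, -630, 4410, -30870, 216090]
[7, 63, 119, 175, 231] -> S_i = 7 + 56*i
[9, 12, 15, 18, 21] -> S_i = 9 + 3*i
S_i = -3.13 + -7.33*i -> [-3.13, -10.46, -17.79, -25.12, -32.45]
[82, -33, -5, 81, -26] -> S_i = Random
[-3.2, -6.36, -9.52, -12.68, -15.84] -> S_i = -3.20 + -3.16*i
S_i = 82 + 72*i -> [82, 154, 226, 298, 370]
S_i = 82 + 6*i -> [82, 88, 94, 100, 106]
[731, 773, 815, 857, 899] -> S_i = 731 + 42*i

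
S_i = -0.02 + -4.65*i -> [-0.02, -4.67, -9.32, -13.97, -18.62]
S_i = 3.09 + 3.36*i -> [3.09, 6.45, 9.81, 13.17, 16.53]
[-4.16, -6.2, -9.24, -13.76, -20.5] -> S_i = -4.16*1.49^i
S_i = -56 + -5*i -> [-56, -61, -66, -71, -76]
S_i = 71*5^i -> [71, 355, 1775, 8875, 44375]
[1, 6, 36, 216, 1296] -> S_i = 1*6^i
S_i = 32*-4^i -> [32, -128, 512, -2048, 8192]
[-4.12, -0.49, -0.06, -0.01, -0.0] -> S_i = -4.12*0.12^i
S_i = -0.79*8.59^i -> [-0.79, -6.79, -58.29, -500.73, -4301.3]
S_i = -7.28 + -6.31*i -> [-7.28, -13.59, -19.9, -26.21, -32.52]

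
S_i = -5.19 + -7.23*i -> [-5.19, -12.42, -19.65, -26.88, -34.11]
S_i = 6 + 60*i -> [6, 66, 126, 186, 246]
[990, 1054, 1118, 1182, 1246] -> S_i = 990 + 64*i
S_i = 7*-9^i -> [7, -63, 567, -5103, 45927]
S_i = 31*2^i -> [31, 62, 124, 248, 496]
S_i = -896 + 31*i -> [-896, -865, -834, -803, -772]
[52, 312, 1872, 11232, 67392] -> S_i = 52*6^i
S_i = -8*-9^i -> [-8, 72, -648, 5832, -52488]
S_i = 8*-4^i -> [8, -32, 128, -512, 2048]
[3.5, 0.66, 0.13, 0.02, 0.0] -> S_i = 3.50*0.19^i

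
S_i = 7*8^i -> [7, 56, 448, 3584, 28672]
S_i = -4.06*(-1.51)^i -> [-4.06, 6.13, -9.26, 13.98, -21.11]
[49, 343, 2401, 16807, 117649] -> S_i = 49*7^i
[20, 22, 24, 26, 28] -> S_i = 20 + 2*i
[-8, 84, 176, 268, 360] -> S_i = -8 + 92*i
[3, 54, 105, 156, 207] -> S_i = 3 + 51*i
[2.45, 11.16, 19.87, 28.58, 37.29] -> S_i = 2.45 + 8.71*i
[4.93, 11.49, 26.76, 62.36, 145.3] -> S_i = 4.93*2.33^i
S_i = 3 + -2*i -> [3, 1, -1, -3, -5]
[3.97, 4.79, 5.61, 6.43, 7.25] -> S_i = 3.97 + 0.82*i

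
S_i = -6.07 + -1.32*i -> [-6.07, -7.39, -8.71, -10.03, -11.35]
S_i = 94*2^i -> [94, 188, 376, 752, 1504]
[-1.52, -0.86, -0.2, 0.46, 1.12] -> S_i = -1.52 + 0.66*i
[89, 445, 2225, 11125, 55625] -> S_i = 89*5^i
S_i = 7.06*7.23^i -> [7.06, 51.04, 369.05, 2668.21, 19291.14]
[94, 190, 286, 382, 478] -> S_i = 94 + 96*i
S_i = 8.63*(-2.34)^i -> [8.63, -20.19, 47.25, -110.58, 258.75]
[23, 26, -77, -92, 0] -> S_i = Random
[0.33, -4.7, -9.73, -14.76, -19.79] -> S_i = 0.33 + -5.03*i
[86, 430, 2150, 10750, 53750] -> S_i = 86*5^i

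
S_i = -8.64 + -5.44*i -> [-8.64, -14.08, -19.52, -24.96, -30.4]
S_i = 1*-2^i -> [1, -2, 4, -8, 16]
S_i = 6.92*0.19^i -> [6.92, 1.31, 0.25, 0.05, 0.01]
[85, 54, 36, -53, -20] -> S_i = Random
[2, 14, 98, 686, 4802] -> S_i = 2*7^i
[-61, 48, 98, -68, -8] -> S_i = Random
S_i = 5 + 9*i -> [5, 14, 23, 32, 41]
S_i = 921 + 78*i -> [921, 999, 1077, 1155, 1233]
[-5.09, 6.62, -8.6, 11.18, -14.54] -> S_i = -5.09*(-1.30)^i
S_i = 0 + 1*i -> [0, 1, 2, 3, 4]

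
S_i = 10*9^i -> [10, 90, 810, 7290, 65610]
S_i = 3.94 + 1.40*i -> [3.94, 5.34, 6.74, 8.14, 9.54]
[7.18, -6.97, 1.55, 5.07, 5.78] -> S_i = Random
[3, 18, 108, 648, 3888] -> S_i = 3*6^i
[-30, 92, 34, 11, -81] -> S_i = Random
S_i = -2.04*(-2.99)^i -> [-2.04, 6.1, -18.24, 54.53, -163.05]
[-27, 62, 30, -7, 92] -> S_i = Random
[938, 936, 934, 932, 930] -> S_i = 938 + -2*i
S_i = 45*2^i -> [45, 90, 180, 360, 720]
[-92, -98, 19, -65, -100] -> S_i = Random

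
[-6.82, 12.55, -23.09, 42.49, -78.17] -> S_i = -6.82*(-1.84)^i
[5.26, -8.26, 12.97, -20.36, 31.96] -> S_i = 5.26*(-1.57)^i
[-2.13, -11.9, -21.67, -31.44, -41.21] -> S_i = -2.13 + -9.77*i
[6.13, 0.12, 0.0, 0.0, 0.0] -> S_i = 6.13*0.02^i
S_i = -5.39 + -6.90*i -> [-5.39, -12.29, -19.19, -26.09, -32.99]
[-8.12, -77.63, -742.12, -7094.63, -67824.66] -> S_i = -8.12*9.56^i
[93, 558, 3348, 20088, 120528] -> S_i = 93*6^i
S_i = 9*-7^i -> [9, -63, 441, -3087, 21609]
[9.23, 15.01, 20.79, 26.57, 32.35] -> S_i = 9.23 + 5.78*i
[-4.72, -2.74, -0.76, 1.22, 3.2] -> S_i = -4.72 + 1.98*i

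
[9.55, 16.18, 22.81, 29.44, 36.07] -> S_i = 9.55 + 6.63*i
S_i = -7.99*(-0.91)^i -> [-7.99, 7.27, -6.62, 6.02, -5.48]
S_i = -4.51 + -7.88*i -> [-4.51, -12.39, -20.27, -28.15, -36.03]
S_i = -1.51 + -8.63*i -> [-1.51, -10.14, -18.77, -27.4, -36.03]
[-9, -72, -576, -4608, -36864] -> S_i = -9*8^i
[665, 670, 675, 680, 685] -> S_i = 665 + 5*i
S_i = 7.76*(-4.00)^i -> [7.76, -31.04, 124.16, -496.64, 1986.56]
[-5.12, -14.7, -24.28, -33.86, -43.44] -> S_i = -5.12 + -9.58*i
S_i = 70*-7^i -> [70, -490, 3430, -24010, 168070]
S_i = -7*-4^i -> [-7, 28, -112, 448, -1792]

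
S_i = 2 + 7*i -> [2, 9, 16, 23, 30]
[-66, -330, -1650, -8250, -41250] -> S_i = -66*5^i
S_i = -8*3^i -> [-8, -24, -72, -216, -648]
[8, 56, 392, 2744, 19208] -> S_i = 8*7^i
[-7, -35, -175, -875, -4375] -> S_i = -7*5^i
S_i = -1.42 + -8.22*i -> [-1.42, -9.64, -17.86, -26.08, -34.3]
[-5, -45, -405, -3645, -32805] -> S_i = -5*9^i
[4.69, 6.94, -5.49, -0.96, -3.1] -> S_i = Random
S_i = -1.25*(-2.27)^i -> [-1.25, 2.84, -6.44, 14.62, -33.19]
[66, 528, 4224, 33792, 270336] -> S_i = 66*8^i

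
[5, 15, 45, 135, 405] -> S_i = 5*3^i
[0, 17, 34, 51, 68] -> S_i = 0 + 17*i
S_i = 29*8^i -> [29, 232, 1856, 14848, 118784]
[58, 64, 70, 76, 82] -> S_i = 58 + 6*i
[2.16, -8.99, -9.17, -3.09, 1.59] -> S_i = Random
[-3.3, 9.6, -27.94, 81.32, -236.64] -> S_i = -3.30*(-2.91)^i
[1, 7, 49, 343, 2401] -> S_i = 1*7^i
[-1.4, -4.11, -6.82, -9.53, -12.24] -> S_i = -1.40 + -2.71*i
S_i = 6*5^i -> [6, 30, 150, 750, 3750]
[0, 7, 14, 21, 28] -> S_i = 0 + 7*i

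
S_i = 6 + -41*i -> [6, -35, -76, -117, -158]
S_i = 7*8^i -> [7, 56, 448, 3584, 28672]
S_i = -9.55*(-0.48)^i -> [-9.55, 4.58, -2.2, 1.06, -0.51]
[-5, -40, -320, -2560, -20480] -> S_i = -5*8^i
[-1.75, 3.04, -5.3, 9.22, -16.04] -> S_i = -1.75*(-1.74)^i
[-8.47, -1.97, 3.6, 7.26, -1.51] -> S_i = Random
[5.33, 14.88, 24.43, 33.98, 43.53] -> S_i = 5.33 + 9.55*i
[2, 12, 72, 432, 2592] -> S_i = 2*6^i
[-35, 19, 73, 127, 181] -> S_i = -35 + 54*i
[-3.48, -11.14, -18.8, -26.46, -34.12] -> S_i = -3.48 + -7.66*i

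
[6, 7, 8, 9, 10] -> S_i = 6 + 1*i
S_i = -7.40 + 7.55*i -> [-7.4, 0.15, 7.7, 15.25, 22.8]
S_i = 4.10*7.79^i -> [4.1, 31.94, 248.8, 1938.19, 15098.5]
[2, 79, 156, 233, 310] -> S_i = 2 + 77*i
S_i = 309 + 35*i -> [309, 344, 379, 414, 449]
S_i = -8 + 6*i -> [-8, -2, 4, 10, 16]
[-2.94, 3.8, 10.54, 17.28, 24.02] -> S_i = -2.94 + 6.74*i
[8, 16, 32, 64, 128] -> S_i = 8*2^i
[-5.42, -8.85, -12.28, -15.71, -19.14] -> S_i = -5.42 + -3.43*i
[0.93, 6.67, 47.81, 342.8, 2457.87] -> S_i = 0.93*7.17^i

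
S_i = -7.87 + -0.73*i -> [-7.87, -8.6, -9.33, -10.06, -10.79]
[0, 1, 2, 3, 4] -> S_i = 0 + 1*i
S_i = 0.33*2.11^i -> [0.33, 0.7, 1.47, 3.1, 6.54]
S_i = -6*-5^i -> [-6, 30, -150, 750, -3750]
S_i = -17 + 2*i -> [-17, -15, -13, -11, -9]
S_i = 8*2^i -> [8, 16, 32, 64, 128]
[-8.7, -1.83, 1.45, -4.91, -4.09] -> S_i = Random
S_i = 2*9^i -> [2, 18, 162, 1458, 13122]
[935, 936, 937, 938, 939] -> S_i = 935 + 1*i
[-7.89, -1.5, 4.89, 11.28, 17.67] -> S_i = -7.89 + 6.39*i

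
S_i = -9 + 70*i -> [-9, 61, 131, 201, 271]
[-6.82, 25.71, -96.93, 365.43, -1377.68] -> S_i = -6.82*(-3.77)^i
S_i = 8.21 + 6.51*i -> [8.21, 14.72, 21.23, 27.74, 34.25]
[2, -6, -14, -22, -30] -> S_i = 2 + -8*i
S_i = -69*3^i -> [-69, -207, -621, -1863, -5589]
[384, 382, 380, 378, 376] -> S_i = 384 + -2*i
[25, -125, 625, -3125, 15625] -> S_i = 25*-5^i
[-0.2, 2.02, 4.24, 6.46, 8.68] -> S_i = -0.20 + 2.22*i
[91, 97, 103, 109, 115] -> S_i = 91 + 6*i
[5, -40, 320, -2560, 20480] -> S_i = 5*-8^i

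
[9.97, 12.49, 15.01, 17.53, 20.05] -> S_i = 9.97 + 2.52*i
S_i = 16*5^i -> [16, 80, 400, 2000, 10000]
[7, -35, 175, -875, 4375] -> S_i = 7*-5^i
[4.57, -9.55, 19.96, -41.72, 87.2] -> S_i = 4.57*(-2.09)^i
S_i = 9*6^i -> [9, 54, 324, 1944, 11664]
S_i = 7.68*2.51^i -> [7.68, 19.28, 48.38, 121.45, 304.83]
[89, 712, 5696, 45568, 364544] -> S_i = 89*8^i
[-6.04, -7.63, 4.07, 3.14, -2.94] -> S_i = Random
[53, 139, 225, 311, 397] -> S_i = 53 + 86*i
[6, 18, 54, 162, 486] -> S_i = 6*3^i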